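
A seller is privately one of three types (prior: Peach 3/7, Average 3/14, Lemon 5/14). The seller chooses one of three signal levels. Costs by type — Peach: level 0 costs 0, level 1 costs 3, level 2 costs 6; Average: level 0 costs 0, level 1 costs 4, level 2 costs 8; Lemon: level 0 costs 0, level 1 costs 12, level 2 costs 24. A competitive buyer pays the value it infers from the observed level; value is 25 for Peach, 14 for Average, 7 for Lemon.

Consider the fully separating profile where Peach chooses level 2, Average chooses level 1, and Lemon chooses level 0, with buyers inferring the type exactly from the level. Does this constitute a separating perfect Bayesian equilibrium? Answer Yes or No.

No

Separating prices: level 2 → 25, level 1 → 14, level 0 → 7.
Peach (assigned level 2): level 0: 7 − 0 = 7; level 1: 14 − 3 = 11; level 2: 25 − 6 = 19. Peach stays.
Average (assigned level 1): level 0: 7 − 0 = 7; level 1: 14 − 4 = 10; level 2: 25 − 8 = 17. Average prefers level 2.
Lemon (assigned level 0): level 0: 7 − 0 = 7; level 1: 14 − 12 = 2; level 2: 25 − 24 = 1. Lemon stays.
At least one type deviates; the separating profile fails.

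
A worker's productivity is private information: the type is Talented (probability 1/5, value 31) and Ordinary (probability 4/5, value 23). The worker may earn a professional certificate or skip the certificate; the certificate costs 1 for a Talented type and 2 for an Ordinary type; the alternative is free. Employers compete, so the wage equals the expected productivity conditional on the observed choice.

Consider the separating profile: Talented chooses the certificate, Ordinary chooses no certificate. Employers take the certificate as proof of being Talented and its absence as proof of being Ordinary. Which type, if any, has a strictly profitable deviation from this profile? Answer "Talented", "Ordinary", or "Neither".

Ordinary

The certificate pays 31; no certificate pays 23.
Talented: assigned the certificate, nets 31 − 1 = 30; deviating to no certificate nets 23.
Ordinary: assigned no certificate, nets 23; deviating to the certificate nets 31 − 2 = 29.
The Ordinary type gains 6 by deviating.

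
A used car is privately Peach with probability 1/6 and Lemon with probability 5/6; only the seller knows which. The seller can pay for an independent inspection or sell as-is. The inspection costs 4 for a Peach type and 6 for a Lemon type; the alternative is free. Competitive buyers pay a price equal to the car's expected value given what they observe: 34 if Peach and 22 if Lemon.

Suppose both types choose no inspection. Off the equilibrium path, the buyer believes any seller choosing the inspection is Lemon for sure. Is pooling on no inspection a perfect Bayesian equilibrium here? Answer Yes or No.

On path, the buyer holds the prior and pays 1/6·34 + 5/6·22 = 24. Off path (the inspection), believing Lemon, it pays 22.
Peach: no inspection nets 24; the inspection nets 22 − 4 = 18. Peach stays.
Lemon: no inspection nets 24; the inspection nets 22 − 6 = 16. Lemon stays.
No type deviates, so pooling is sustained.

Yes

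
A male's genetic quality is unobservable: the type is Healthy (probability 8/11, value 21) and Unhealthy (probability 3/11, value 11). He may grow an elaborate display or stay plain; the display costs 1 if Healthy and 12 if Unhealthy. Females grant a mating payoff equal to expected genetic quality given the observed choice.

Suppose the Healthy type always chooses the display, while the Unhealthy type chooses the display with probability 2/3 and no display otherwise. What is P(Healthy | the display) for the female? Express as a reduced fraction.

4/5

P(the display) = (8/11)·1 + (3/11)·(2/3) = 10/11.
By Bayes' rule, P(Healthy | the display) = (8/11) / (10/11) = 4/5.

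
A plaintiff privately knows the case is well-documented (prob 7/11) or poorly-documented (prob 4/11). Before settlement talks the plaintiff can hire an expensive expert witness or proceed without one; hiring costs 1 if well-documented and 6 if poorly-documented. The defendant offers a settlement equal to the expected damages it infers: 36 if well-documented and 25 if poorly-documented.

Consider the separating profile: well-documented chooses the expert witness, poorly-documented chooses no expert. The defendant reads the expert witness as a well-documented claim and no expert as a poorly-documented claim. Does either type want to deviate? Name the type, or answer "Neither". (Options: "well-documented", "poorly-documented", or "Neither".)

poorly-documented

The expert witness pays 36; no expert pays 25.
well-documented: assigned the expert witness, nets 36 − 1 = 35; deviating to no expert nets 25.
poorly-documented: assigned no expert, nets 25; deviating to the expert witness nets 36 − 6 = 30.
The poorly-documented type gains 5 by deviating.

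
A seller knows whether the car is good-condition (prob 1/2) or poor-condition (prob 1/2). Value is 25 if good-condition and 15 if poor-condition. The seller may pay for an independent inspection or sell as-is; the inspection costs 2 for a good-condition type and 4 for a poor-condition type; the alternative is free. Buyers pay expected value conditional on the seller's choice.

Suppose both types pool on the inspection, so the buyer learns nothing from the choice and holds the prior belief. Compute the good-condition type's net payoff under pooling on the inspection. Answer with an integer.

Pooled price = 1/2·25 + 1/2·15 = 20.
good-condition pays cost 2 for the inspection, so net payoff = 20 − 2 = 18.

18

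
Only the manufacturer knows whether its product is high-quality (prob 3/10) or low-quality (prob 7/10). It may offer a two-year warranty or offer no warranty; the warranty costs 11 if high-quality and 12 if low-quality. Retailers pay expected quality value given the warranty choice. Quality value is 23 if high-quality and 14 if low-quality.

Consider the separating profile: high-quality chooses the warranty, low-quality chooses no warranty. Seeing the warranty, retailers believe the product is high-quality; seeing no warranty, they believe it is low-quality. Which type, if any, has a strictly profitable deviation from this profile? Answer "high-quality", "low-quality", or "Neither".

The warranty pays 23; no warranty pays 14.
high-quality: assigned the warranty, nets 23 − 11 = 12; deviating to no warranty nets 14.
low-quality: assigned no warranty, nets 14; deviating to the warranty nets 23 − 12 = 11.
The high-quality type gains 2 by deviating.

high-quality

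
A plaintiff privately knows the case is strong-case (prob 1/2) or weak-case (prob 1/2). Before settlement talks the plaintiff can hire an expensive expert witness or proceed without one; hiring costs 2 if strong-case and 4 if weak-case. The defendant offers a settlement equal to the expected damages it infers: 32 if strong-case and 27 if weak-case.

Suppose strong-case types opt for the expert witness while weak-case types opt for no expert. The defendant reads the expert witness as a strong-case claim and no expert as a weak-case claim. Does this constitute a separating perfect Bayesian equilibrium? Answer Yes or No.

Under these beliefs, the expert witness earns settlement 32 and no expert earns settlement 27.
strong-case: the expert witness nets 32 − 2 = 30; no expert nets 27. strong-case prefers the expert witness.
weak-case: the expert witness nets 32 − 4 = 28; no expert nets 27. weak-case would deviate to the expert witness.
weak-case has a profitable deviation, so the profile is not an equilibrium.

No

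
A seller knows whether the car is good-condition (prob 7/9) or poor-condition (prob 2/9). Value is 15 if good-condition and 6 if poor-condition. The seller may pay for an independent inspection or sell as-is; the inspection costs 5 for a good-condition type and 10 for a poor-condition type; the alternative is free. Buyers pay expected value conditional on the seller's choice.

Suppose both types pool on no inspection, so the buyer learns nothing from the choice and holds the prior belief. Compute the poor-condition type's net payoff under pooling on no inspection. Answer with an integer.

13

Pooled price = 7/9·15 + 2/9·6 = 13.
poor-condition pays no cost for no inspection, so net payoff = 13.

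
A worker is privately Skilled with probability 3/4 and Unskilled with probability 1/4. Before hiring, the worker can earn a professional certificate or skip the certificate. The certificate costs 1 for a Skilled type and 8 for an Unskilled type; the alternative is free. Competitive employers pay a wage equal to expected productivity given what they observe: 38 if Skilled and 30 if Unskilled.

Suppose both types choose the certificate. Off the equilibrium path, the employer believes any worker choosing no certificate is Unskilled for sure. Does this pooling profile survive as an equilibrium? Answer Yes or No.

On path, the employer holds the prior and pays 3/4·38 + 1/4·30 = 36. Off path (no certificate), believing Unskilled, it pays 30.
Skilled: the certificate nets 36 − 1 = 35; no certificate nets 30. Skilled stays.
Unskilled: the certificate nets 36 − 8 = 28; no certificate nets 30. Unskilled would deviate.
A type deviates, so pooling fails.

No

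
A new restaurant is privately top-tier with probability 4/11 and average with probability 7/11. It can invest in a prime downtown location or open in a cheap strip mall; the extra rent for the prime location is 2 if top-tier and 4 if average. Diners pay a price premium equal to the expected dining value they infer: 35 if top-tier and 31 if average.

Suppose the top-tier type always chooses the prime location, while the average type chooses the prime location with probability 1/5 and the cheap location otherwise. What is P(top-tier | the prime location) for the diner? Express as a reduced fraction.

P(the prime location) = (4/11)·1 + (7/11)·(1/5) = 27/55.
By Bayes' rule, P(top-tier | the prime location) = (4/11) / (27/55) = 20/27.

20/27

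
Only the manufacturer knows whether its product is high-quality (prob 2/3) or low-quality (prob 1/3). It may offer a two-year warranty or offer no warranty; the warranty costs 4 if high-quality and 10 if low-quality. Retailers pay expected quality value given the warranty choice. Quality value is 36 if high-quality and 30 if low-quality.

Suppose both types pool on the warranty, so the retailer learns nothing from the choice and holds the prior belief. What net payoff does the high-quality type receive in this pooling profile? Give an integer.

Pooled price = 2/3·36 + 1/3·30 = 34.
high-quality pays cost 4 for the warranty, so net payoff = 34 − 4 = 30.

30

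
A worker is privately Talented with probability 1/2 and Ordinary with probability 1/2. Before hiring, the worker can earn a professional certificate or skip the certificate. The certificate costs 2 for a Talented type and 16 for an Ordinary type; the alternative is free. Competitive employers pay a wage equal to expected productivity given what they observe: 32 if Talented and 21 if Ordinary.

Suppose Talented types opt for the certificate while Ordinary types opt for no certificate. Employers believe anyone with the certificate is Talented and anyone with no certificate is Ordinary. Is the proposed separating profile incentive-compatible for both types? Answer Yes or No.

Yes

Under these beliefs, the certificate earns wage 32 and no certificate earns wage 21.
Talented: the certificate nets 32 − 2 = 30; no certificate nets 21. Talented prefers the certificate.
Ordinary: the certificate nets 32 − 16 = 16; no certificate nets 21. Ordinary prefers no certificate.
Neither type deviates, so the separating profile is an equilibrium.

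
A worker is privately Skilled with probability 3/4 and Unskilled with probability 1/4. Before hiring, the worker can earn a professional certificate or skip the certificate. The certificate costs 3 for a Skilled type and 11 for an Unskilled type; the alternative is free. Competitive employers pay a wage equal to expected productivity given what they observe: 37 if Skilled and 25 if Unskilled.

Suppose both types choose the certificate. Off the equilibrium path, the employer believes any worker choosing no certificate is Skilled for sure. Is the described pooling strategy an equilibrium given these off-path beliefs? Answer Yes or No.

No

On path, the employer holds the prior and pays 3/4·37 + 1/4·25 = 34. Off path (no certificate), believing Skilled, it pays 37.
Skilled: the certificate nets 34 − 3 = 31; no certificate nets 37. Skilled would deviate.
Unskilled: the certificate nets 34 − 11 = 23; no certificate nets 37. Unskilled would deviate.
A type deviates, so pooling fails.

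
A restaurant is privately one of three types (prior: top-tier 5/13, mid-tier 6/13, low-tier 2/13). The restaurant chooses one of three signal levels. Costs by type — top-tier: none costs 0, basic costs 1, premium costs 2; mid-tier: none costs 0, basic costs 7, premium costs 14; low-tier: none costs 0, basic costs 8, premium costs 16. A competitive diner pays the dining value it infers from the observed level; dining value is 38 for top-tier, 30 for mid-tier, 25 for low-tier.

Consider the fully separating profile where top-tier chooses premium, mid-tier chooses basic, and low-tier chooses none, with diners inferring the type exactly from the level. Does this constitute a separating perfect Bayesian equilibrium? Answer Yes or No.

No

Separating price premiums: premium → 38, basic → 30, none → 25.
top-tier (assigned premium): none: 25 − 0 = 25; basic: 30 − 1 = 29; premium: 38 − 2 = 36. top-tier stays.
mid-tier (assigned basic): none: 25 − 0 = 25; basic: 30 − 7 = 23; premium: 38 − 14 = 24. mid-tier prefers none.
low-tier (assigned none): none: 25 − 0 = 25; basic: 30 − 8 = 22; premium: 38 − 16 = 22. low-tier stays.
At least one type deviates; the separating profile fails.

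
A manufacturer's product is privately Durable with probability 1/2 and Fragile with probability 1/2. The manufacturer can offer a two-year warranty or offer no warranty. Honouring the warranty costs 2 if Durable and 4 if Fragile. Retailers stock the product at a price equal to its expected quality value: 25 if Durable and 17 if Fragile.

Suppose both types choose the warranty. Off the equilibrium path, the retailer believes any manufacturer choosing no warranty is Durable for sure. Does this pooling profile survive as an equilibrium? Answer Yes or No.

On path, the retailer holds the prior and pays 1/2·25 + 1/2·17 = 21. Off path (no warranty), believing Durable, it pays 25.
Durable: the warranty nets 21 − 2 = 19; no warranty nets 25. Durable would deviate.
Fragile: the warranty nets 21 − 4 = 17; no warranty nets 25. Fragile would deviate.
A type deviates, so pooling fails.

No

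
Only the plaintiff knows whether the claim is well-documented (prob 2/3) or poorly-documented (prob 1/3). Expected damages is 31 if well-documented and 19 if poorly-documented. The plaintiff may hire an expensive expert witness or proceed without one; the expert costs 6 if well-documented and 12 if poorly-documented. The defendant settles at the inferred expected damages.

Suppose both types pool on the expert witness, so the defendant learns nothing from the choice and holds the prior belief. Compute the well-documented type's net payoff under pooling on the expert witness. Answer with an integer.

21

Pooled settlement = 2/3·31 + 1/3·19 = 27.
well-documented pays cost 6 for the expert witness, so net payoff = 27 − 6 = 21.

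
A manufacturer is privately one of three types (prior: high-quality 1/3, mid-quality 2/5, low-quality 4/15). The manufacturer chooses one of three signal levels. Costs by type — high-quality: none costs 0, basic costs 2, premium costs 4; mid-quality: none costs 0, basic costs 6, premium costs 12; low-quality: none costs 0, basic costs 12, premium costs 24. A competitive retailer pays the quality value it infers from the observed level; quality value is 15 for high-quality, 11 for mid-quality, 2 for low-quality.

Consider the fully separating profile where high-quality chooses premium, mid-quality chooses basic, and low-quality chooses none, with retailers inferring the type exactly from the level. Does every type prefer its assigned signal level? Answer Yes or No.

Yes

Separating prices: premium → 15, basic → 11, none → 2.
high-quality (assigned premium): none: 2 − 0 = 2; basic: 11 − 2 = 9; premium: 15 − 4 = 11. high-quality stays.
mid-quality (assigned basic): none: 2 − 0 = 2; basic: 11 − 6 = 5; premium: 15 − 12 = 3. mid-quality stays.
low-quality (assigned none): none: 2 − 0 = 2; basic: 11 − 12 = -1; premium: 15 − 24 = -9. low-quality stays.
Every type prefers its assigned level; separation holds.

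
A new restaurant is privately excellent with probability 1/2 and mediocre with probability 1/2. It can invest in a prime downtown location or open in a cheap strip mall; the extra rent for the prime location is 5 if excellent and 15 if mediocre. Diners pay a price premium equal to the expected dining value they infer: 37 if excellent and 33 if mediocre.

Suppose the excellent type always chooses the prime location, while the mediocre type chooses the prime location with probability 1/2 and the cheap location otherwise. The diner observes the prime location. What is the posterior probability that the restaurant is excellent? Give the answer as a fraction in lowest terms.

P(the prime location) = (1/2)·1 + (1/2)·(1/2) = 3/4.
By Bayes' rule, P(excellent | the prime location) = (1/2) / (3/4) = 2/3.

2/3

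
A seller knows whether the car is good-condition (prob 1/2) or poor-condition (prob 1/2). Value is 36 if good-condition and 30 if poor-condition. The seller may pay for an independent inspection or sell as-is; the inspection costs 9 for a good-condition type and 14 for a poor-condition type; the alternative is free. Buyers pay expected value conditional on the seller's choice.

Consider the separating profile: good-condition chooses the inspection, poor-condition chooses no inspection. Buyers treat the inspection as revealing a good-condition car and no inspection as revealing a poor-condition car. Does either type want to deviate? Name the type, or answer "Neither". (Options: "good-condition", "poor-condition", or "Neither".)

good-condition

The inspection pays 36; no inspection pays 30.
good-condition: assigned the inspection, nets 36 − 9 = 27; deviating to no inspection nets 30.
poor-condition: assigned no inspection, nets 30; deviating to the inspection nets 36 − 14 = 22.
The good-condition type gains 3 by deviating.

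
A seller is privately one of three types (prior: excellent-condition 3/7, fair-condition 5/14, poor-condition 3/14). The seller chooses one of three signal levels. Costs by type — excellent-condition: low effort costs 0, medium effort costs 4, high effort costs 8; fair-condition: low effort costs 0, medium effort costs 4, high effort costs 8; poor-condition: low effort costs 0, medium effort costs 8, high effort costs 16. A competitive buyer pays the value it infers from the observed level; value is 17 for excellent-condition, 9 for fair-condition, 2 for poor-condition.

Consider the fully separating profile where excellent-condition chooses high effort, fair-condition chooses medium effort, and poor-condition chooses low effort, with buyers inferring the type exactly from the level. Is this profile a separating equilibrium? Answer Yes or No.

No

Separating prices: high effort → 17, medium effort → 9, low effort → 2.
excellent-condition (assigned high effort): low effort: 2 − 0 = 2; medium effort: 9 − 4 = 5; high effort: 17 − 8 = 9. excellent-condition stays.
fair-condition (assigned medium effort): low effort: 2 − 0 = 2; medium effort: 9 − 4 = 5; high effort: 17 − 8 = 9. fair-condition prefers high effort.
poor-condition (assigned low effort): low effort: 2 − 0 = 2; medium effort: 9 − 8 = 1; high effort: 17 − 16 = 1. poor-condition stays.
At least one type deviates; the separating profile fails.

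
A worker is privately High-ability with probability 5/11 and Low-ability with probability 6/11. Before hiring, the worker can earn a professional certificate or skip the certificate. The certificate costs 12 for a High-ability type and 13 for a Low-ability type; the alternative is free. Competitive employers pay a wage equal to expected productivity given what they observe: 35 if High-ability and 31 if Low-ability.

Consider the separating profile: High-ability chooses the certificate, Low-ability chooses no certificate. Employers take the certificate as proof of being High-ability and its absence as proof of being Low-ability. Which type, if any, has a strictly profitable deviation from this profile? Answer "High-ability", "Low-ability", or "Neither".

High-ability

The certificate pays 35; no certificate pays 31.
High-ability: assigned the certificate, nets 35 − 12 = 23; deviating to no certificate nets 31.
Low-ability: assigned no certificate, nets 31; deviating to the certificate nets 35 − 13 = 22.
The High-ability type gains 8 by deviating.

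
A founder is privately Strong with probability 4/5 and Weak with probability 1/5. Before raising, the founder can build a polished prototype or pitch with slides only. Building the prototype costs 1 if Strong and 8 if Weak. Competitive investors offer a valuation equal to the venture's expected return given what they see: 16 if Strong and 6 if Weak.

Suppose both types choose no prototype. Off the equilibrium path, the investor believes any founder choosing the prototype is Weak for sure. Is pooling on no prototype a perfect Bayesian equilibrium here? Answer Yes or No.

On path, the investor holds the prior and pays 4/5·16 + 1/5·6 = 14. Off path (the prototype), believing Weak, it pays 6.
Strong: no prototype nets 14; the prototype nets 6 − 1 = 5. Strong stays.
Weak: no prototype nets 14; the prototype nets 6 − 8 = -2. Weak stays.
No type deviates, so pooling is sustained.

Yes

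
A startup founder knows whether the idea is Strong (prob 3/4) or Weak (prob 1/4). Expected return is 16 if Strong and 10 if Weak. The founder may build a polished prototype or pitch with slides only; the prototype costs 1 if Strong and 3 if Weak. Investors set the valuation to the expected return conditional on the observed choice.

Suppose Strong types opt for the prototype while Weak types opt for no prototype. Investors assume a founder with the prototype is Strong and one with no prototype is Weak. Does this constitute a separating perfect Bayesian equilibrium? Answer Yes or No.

No

Under these beliefs, the prototype earns valuation 16 and no prototype earns valuation 10.
Strong: the prototype nets 16 − 1 = 15; no prototype nets 10. Strong prefers the prototype.
Weak: the prototype nets 16 − 3 = 13; no prototype nets 10. Weak would deviate to the prototype.
Weak has a profitable deviation, so the profile is not an equilibrium.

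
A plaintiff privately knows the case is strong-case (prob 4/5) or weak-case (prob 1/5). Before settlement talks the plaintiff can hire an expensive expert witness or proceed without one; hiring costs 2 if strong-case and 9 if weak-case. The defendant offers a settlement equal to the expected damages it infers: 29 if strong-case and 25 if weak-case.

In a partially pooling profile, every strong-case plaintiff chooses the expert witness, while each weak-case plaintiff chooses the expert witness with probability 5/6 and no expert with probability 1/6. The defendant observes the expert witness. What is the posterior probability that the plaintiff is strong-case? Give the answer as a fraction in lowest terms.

P(the expert witness) = (4/5)·1 + (1/5)·(5/6) = 29/30.
By Bayes' rule, P(strong-case | the expert witness) = (4/5) / (29/30) = 24/29.

24/29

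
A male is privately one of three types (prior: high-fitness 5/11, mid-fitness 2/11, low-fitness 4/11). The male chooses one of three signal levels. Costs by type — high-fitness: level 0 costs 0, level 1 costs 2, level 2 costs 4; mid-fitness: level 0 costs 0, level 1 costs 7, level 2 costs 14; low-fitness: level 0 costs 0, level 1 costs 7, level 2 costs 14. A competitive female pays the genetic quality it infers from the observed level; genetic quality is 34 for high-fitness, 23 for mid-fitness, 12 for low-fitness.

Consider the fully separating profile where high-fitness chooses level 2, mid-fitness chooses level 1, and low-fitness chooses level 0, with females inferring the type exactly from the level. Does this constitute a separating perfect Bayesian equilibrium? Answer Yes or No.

No

Separating mating payoffs: level 2 → 34, level 1 → 23, level 0 → 12.
high-fitness (assigned level 2): level 0: 12 − 0 = 12; level 1: 23 − 2 = 21; level 2: 34 − 4 = 30. high-fitness stays.
mid-fitness (assigned level 1): level 0: 12 − 0 = 12; level 1: 23 − 7 = 16; level 2: 34 − 14 = 20. mid-fitness prefers level 2.
low-fitness (assigned level 0): level 0: 12 − 0 = 12; level 1: 23 − 7 = 16; level 2: 34 − 14 = 20. low-fitness prefers level 2.
At least one type deviates; the separating profile fails.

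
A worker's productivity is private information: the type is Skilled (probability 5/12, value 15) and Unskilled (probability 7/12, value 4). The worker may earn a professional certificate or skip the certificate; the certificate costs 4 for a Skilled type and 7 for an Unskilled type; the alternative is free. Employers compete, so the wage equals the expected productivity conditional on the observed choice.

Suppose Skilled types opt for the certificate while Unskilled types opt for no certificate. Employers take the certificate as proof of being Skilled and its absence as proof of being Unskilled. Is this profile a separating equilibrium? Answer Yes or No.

No

Under these beliefs, the certificate earns wage 15 and no certificate earns wage 4.
Skilled: the certificate nets 15 − 4 = 11; no certificate nets 4. Skilled prefers the certificate.
Unskilled: the certificate nets 15 − 7 = 8; no certificate nets 4. Unskilled would deviate to the certificate.
Unskilled has a profitable deviation, so the profile is not an equilibrium.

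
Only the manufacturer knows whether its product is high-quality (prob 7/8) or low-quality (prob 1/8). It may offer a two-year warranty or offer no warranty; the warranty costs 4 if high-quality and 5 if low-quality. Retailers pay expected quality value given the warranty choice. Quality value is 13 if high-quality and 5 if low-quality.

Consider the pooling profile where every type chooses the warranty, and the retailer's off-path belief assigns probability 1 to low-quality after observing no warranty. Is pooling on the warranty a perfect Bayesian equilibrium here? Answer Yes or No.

Yes

On path, the retailer holds the prior and pays 7/8·13 + 1/8·5 = 12. Off path (no warranty), believing low-quality, it pays 5.
high-quality: the warranty nets 12 − 4 = 8; no warranty nets 5. high-quality stays.
low-quality: the warranty nets 12 − 5 = 7; no warranty nets 5. low-quality stays.
No type deviates, so pooling is sustained.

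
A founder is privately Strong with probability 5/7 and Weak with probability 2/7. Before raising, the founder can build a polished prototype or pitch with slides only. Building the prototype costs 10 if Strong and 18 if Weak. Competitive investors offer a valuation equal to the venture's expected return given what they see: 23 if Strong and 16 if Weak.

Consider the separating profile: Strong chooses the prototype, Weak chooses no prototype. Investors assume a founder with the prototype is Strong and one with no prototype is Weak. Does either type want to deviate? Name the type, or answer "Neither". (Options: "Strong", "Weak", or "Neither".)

The prototype pays 23; no prototype pays 16.
Strong: assigned the prototype, nets 23 − 10 = 13; deviating to no prototype nets 16.
Weak: assigned no prototype, nets 16; deviating to the prototype nets 23 − 18 = 5.
The Strong type gains 3 by deviating.

Strong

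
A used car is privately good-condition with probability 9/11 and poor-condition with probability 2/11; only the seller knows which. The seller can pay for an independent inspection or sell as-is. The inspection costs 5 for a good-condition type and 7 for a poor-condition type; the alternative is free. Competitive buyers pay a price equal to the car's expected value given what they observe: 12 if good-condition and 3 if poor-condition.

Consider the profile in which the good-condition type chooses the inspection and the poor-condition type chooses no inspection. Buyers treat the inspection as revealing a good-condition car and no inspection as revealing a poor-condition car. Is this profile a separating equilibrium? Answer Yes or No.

No

Under these beliefs, the inspection earns price 12 and no inspection earns price 3.
good-condition: the inspection nets 12 − 5 = 7; no inspection nets 3. good-condition prefers the inspection.
poor-condition: the inspection nets 12 − 7 = 5; no inspection nets 3. poor-condition would deviate to the inspection.
poor-condition has a profitable deviation, so the profile is not an equilibrium.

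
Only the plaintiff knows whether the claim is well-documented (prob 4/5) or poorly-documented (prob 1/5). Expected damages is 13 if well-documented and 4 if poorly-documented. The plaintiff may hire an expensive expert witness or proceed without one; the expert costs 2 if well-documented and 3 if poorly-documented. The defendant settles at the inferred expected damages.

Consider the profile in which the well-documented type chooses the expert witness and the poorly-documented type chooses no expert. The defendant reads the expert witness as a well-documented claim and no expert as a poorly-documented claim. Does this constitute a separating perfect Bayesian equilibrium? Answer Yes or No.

No

Under these beliefs, the expert witness earns settlement 13 and no expert earns settlement 4.
well-documented: the expert witness nets 13 − 2 = 11; no expert nets 4. well-documented prefers the expert witness.
poorly-documented: the expert witness nets 13 − 3 = 10; no expert nets 4. poorly-documented would deviate to the expert witness.
poorly-documented has a profitable deviation, so the profile is not an equilibrium.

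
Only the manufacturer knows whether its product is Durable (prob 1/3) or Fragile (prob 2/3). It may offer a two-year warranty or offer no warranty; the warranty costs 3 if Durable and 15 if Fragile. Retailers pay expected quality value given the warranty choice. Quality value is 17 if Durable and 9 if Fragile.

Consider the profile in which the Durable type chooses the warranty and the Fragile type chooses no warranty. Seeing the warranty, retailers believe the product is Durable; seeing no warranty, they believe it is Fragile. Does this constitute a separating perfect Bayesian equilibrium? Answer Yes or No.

Under these beliefs, the warranty earns price 17 and no warranty earns price 9.
Durable: the warranty nets 17 − 3 = 14; no warranty nets 9. Durable prefers the warranty.
Fragile: the warranty nets 17 − 15 = 2; no warranty nets 9. Fragile prefers no warranty.
Neither type deviates, so the separating profile is an equilibrium.

Yes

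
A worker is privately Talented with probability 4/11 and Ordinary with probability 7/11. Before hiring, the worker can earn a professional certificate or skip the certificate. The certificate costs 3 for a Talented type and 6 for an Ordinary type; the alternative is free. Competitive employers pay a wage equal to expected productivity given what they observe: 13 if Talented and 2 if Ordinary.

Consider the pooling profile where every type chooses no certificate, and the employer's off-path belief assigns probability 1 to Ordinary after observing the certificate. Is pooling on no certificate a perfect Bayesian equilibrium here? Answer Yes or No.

On path, the employer holds the prior and pays 4/11·13 + 7/11·2 = 6. Off path (the certificate), believing Ordinary, it pays 2.
Talented: no certificate nets 6; the certificate nets 2 − 3 = -1. Talented stays.
Ordinary: no certificate nets 6; the certificate nets 2 − 6 = -4. Ordinary stays.
No type deviates, so pooling is sustained.

Yes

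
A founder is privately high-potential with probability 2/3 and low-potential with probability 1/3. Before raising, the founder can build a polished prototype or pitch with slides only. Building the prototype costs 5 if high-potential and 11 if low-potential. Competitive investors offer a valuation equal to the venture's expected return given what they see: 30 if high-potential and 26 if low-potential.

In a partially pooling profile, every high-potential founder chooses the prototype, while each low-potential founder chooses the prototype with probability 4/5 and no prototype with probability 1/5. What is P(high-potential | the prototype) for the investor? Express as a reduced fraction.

5/7

P(the prototype) = (2/3)·1 + (1/3)·(4/5) = 14/15.
By Bayes' rule, P(high-potential | the prototype) = (2/3) / (14/15) = 5/7.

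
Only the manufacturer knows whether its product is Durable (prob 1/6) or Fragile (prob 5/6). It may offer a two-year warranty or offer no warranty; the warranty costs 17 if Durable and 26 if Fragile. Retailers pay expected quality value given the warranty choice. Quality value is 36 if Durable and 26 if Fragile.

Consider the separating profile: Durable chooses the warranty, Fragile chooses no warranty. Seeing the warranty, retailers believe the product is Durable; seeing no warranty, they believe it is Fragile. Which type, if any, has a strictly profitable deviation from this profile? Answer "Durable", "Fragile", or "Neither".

Durable

The warranty pays 36; no warranty pays 26.
Durable: assigned the warranty, nets 36 − 17 = 19; deviating to no warranty nets 26.
Fragile: assigned no warranty, nets 26; deviating to the warranty nets 36 − 26 = 10.
The Durable type gains 7 by deviating.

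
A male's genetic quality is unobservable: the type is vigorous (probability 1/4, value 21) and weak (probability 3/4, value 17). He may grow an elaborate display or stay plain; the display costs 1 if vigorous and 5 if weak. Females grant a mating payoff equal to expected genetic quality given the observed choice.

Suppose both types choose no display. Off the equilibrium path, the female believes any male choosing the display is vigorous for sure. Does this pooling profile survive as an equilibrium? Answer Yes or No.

No

On path, the female holds the prior and pays 1/4·21 + 3/4·17 = 18. Off path (the display), believing vigorous, it pays 21.
vigorous: no display nets 18; the display nets 21 − 1 = 20. vigorous would deviate.
weak: no display nets 18; the display nets 21 − 5 = 16. weak stays.
A type deviates, so pooling fails.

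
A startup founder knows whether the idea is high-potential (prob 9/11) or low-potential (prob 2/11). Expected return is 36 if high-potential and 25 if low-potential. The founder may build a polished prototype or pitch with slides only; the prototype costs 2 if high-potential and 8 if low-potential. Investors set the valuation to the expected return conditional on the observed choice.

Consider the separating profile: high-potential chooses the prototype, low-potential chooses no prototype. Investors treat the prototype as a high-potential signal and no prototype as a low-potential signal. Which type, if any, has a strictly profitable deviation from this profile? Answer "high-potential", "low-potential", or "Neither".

low-potential

The prototype pays 36; no prototype pays 25.
high-potential: assigned the prototype, nets 36 − 2 = 34; deviating to no prototype nets 25.
low-potential: assigned no prototype, nets 25; deviating to the prototype nets 36 − 8 = 28.
The low-potential type gains 3 by deviating.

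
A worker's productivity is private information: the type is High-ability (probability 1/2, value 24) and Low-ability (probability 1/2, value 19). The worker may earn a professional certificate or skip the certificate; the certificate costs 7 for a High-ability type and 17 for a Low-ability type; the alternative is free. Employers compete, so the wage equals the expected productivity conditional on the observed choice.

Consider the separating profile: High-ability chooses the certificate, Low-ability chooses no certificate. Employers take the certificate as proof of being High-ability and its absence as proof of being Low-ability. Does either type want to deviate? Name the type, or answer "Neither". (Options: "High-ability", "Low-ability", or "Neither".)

High-ability

The certificate pays 24; no certificate pays 19.
High-ability: assigned the certificate, nets 24 − 7 = 17; deviating to no certificate nets 19.
Low-ability: assigned no certificate, nets 19; deviating to the certificate nets 24 − 17 = 7.
The High-ability type gains 2 by deviating.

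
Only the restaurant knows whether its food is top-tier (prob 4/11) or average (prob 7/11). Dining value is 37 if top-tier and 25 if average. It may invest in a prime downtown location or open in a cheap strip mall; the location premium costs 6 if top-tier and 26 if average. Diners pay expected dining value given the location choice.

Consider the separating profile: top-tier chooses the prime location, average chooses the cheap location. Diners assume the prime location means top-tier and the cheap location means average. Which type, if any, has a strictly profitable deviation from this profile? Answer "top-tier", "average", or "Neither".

Neither

The prime location pays 37; the cheap location pays 25.
top-tier: assigned the prime location, nets 37 − 6 = 31; deviating to the cheap location nets 25.
average: assigned the cheap location, nets 25; deviating to the prime location nets 37 − 26 = 11.
Both types strictly prefer their assigned action; no profitable deviation.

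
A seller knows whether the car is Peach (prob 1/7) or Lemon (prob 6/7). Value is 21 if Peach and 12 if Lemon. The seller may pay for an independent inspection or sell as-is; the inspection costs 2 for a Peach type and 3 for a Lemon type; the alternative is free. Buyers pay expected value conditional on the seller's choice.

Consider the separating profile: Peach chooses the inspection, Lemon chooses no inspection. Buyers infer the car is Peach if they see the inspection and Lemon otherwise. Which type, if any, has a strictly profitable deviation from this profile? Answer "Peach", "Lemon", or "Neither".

The inspection pays 21; no inspection pays 12.
Peach: assigned the inspection, nets 21 − 2 = 19; deviating to no inspection nets 12.
Lemon: assigned no inspection, nets 12; deviating to the inspection nets 21 − 3 = 18.
The Lemon type gains 6 by deviating.

Lemon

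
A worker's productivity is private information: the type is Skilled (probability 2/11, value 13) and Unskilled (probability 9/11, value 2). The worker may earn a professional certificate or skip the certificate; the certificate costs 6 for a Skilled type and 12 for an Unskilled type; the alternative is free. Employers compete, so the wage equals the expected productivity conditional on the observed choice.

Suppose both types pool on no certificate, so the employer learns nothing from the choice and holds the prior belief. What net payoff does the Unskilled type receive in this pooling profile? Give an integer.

Pooled wage = 2/11·13 + 9/11·2 = 4.
Unskilled pays no cost for no certificate, so net payoff = 4.

4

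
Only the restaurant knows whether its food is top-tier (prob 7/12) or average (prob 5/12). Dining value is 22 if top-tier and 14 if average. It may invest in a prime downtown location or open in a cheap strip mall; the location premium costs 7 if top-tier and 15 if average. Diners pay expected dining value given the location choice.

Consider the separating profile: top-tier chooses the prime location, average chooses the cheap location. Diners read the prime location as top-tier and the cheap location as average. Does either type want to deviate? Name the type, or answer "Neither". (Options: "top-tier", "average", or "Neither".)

The prime location pays 22; the cheap location pays 14.
top-tier: assigned the prime location, nets 22 − 7 = 15; deviating to the cheap location nets 14.
average: assigned the cheap location, nets 14; deviating to the prime location nets 22 − 15 = 7.
Both types strictly prefer their assigned action; no profitable deviation.

Neither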